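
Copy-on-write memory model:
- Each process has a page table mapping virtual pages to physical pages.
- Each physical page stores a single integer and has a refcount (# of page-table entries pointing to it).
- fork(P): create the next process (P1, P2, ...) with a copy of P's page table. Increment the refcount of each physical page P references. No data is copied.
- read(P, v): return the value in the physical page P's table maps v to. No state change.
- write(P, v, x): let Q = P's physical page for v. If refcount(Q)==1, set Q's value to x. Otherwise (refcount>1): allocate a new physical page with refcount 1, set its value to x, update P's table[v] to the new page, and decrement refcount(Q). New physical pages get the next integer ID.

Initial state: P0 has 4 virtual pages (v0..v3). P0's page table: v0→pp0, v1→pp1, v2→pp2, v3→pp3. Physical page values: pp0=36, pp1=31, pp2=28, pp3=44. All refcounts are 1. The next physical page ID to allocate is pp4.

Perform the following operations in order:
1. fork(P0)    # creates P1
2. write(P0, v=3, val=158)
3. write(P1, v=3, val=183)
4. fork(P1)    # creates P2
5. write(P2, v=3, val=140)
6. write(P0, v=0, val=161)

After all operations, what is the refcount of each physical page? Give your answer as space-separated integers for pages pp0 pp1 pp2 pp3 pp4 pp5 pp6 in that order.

Op 1: fork(P0) -> P1. 4 ppages; refcounts: pp0:2 pp1:2 pp2:2 pp3:2
Op 2: write(P0, v3, 158). refcount(pp3)=2>1 -> COPY to pp4. 5 ppages; refcounts: pp0:2 pp1:2 pp2:2 pp3:1 pp4:1
Op 3: write(P1, v3, 183). refcount(pp3)=1 -> write in place. 5 ppages; refcounts: pp0:2 pp1:2 pp2:2 pp3:1 pp4:1
Op 4: fork(P1) -> P2. 5 ppages; refcounts: pp0:3 pp1:3 pp2:3 pp3:2 pp4:1
Op 5: write(P2, v3, 140). refcount(pp3)=2>1 -> COPY to pp5. 6 ppages; refcounts: pp0:3 pp1:3 pp2:3 pp3:1 pp4:1 pp5:1
Op 6: write(P0, v0, 161). refcount(pp0)=3>1 -> COPY to pp6. 7 ppages; refcounts: pp0:2 pp1:3 pp2:3 pp3:1 pp4:1 pp5:1 pp6:1

Answer: 2 3 3 1 1 1 1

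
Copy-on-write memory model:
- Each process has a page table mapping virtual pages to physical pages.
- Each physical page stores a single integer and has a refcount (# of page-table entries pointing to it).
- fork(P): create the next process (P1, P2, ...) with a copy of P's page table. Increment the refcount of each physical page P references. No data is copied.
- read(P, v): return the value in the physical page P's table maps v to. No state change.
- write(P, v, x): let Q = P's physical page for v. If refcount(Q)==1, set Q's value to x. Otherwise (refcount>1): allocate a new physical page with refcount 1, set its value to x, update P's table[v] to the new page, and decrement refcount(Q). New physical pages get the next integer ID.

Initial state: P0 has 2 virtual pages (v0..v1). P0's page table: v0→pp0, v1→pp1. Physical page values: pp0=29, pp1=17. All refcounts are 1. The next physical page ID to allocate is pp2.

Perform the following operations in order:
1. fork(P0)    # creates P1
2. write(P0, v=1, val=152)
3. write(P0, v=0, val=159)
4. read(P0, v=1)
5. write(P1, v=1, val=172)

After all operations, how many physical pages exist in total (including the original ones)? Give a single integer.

Op 1: fork(P0) -> P1. 2 ppages; refcounts: pp0:2 pp1:2
Op 2: write(P0, v1, 152). refcount(pp1)=2>1 -> COPY to pp2. 3 ppages; refcounts: pp0:2 pp1:1 pp2:1
Op 3: write(P0, v0, 159). refcount(pp0)=2>1 -> COPY to pp3. 4 ppages; refcounts: pp0:1 pp1:1 pp2:1 pp3:1
Op 4: read(P0, v1) -> 152. No state change.
Op 5: write(P1, v1, 172). refcount(pp1)=1 -> write in place. 4 ppages; refcounts: pp0:1 pp1:1 pp2:1 pp3:1

Answer: 4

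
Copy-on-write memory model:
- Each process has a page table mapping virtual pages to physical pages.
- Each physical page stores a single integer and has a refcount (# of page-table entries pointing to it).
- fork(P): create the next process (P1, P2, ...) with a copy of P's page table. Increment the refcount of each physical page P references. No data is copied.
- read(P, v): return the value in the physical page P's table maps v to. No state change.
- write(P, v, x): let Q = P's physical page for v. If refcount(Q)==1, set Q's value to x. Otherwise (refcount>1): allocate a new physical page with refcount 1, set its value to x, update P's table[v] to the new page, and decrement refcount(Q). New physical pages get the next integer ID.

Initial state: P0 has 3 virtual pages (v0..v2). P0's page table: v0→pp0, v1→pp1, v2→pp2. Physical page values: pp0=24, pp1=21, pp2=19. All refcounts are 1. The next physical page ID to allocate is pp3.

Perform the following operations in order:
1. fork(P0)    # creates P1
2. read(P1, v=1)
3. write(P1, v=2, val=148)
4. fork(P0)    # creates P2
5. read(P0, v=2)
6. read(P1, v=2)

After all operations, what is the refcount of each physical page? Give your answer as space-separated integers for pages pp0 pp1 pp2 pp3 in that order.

Answer: 3 3 2 1

Derivation:
Op 1: fork(P0) -> P1. 3 ppages; refcounts: pp0:2 pp1:2 pp2:2
Op 2: read(P1, v1) -> 21. No state change.
Op 3: write(P1, v2, 148). refcount(pp2)=2>1 -> COPY to pp3. 4 ppages; refcounts: pp0:2 pp1:2 pp2:1 pp3:1
Op 4: fork(P0) -> P2. 4 ppages; refcounts: pp0:3 pp1:3 pp2:2 pp3:1
Op 5: read(P0, v2) -> 19. No state change.
Op 6: read(P1, v2) -> 148. No state change.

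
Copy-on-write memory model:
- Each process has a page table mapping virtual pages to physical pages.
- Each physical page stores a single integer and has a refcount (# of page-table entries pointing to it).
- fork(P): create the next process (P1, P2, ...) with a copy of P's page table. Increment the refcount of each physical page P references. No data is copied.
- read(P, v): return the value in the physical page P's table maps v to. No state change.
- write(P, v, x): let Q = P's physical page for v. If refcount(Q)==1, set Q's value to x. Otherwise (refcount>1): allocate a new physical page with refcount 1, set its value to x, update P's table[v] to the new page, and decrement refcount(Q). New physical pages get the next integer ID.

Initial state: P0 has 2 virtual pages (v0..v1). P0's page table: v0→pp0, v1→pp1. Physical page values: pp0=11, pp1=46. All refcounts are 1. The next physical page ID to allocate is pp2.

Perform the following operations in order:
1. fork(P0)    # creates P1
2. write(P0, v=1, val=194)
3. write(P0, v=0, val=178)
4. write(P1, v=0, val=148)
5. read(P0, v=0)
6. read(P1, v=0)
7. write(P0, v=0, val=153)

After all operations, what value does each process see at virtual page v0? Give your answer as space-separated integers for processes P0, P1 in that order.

Answer: 153 148

Derivation:
Op 1: fork(P0) -> P1. 2 ppages; refcounts: pp0:2 pp1:2
Op 2: write(P0, v1, 194). refcount(pp1)=2>1 -> COPY to pp2. 3 ppages; refcounts: pp0:2 pp1:1 pp2:1
Op 3: write(P0, v0, 178). refcount(pp0)=2>1 -> COPY to pp3. 4 ppages; refcounts: pp0:1 pp1:1 pp2:1 pp3:1
Op 4: write(P1, v0, 148). refcount(pp0)=1 -> write in place. 4 ppages; refcounts: pp0:1 pp1:1 pp2:1 pp3:1
Op 5: read(P0, v0) -> 178. No state change.
Op 6: read(P1, v0) -> 148. No state change.
Op 7: write(P0, v0, 153). refcount(pp3)=1 -> write in place. 4 ppages; refcounts: pp0:1 pp1:1 pp2:1 pp3:1
P0: v0 -> pp3 = 153
P1: v0 -> pp0 = 148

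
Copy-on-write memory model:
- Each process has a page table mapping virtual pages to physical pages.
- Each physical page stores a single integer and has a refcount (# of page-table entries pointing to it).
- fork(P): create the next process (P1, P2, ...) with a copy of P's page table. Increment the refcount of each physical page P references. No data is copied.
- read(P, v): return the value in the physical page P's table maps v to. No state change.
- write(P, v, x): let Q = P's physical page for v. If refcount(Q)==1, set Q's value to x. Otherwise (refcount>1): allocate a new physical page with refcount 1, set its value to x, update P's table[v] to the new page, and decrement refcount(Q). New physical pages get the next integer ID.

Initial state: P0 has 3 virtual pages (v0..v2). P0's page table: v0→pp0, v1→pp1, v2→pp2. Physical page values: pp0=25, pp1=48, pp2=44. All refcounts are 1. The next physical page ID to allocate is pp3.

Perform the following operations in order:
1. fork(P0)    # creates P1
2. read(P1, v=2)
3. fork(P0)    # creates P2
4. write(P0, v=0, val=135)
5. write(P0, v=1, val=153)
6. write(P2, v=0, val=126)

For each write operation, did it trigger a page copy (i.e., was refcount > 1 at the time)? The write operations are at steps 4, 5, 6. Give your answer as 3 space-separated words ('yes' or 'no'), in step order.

Op 1: fork(P0) -> P1. 3 ppages; refcounts: pp0:2 pp1:2 pp2:2
Op 2: read(P1, v2) -> 44. No state change.
Op 3: fork(P0) -> P2. 3 ppages; refcounts: pp0:3 pp1:3 pp2:3
Op 4: write(P0, v0, 135). refcount(pp0)=3>1 -> COPY to pp3. 4 ppages; refcounts: pp0:2 pp1:3 pp2:3 pp3:1
Op 5: write(P0, v1, 153). refcount(pp1)=3>1 -> COPY to pp4. 5 ppages; refcounts: pp0:2 pp1:2 pp2:3 pp3:1 pp4:1
Op 6: write(P2, v0, 126). refcount(pp0)=2>1 -> COPY to pp5. 6 ppages; refcounts: pp0:1 pp1:2 pp2:3 pp3:1 pp4:1 pp5:1

yes yes yes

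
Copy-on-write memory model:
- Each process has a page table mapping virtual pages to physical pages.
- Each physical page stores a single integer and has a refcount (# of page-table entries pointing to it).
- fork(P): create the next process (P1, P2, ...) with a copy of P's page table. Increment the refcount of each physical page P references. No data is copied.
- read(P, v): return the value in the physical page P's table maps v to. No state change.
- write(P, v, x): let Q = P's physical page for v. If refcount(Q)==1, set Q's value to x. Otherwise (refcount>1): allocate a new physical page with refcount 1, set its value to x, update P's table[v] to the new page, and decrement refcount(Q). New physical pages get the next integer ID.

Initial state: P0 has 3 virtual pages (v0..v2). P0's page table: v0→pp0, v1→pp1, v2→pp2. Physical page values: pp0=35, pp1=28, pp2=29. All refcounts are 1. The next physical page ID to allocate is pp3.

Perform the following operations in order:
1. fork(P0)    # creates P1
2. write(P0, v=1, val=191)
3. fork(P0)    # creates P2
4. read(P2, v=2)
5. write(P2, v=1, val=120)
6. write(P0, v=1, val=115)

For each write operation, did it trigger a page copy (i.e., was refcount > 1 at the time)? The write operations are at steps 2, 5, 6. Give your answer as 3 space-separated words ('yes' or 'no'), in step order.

Op 1: fork(P0) -> P1. 3 ppages; refcounts: pp0:2 pp1:2 pp2:2
Op 2: write(P0, v1, 191). refcount(pp1)=2>1 -> COPY to pp3. 4 ppages; refcounts: pp0:2 pp1:1 pp2:2 pp3:1
Op 3: fork(P0) -> P2. 4 ppages; refcounts: pp0:3 pp1:1 pp2:3 pp3:2
Op 4: read(P2, v2) -> 29. No state change.
Op 5: write(P2, v1, 120). refcount(pp3)=2>1 -> COPY to pp4. 5 ppages; refcounts: pp0:3 pp1:1 pp2:3 pp3:1 pp4:1
Op 6: write(P0, v1, 115). refcount(pp3)=1 -> write in place. 5 ppages; refcounts: pp0:3 pp1:1 pp2:3 pp3:1 pp4:1

yes yes no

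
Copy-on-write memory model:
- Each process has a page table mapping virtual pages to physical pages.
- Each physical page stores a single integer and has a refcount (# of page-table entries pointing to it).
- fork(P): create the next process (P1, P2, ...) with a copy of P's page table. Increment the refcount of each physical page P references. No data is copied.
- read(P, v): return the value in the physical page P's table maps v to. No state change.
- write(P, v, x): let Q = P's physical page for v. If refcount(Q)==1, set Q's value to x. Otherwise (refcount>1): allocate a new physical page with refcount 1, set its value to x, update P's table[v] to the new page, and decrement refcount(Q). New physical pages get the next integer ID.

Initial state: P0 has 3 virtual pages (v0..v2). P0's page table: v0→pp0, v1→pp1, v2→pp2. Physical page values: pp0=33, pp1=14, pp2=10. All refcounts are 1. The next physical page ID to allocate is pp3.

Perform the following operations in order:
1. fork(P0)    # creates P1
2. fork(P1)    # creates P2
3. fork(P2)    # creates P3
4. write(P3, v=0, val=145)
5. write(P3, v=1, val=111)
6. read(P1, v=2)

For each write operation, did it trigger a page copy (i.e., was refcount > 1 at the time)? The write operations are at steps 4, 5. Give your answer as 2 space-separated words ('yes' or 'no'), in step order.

Op 1: fork(P0) -> P1. 3 ppages; refcounts: pp0:2 pp1:2 pp2:2
Op 2: fork(P1) -> P2. 3 ppages; refcounts: pp0:3 pp1:3 pp2:3
Op 3: fork(P2) -> P3. 3 ppages; refcounts: pp0:4 pp1:4 pp2:4
Op 4: write(P3, v0, 145). refcount(pp0)=4>1 -> COPY to pp3. 4 ppages; refcounts: pp0:3 pp1:4 pp2:4 pp3:1
Op 5: write(P3, v1, 111). refcount(pp1)=4>1 -> COPY to pp4. 5 ppages; refcounts: pp0:3 pp1:3 pp2:4 pp3:1 pp4:1
Op 6: read(P1, v2) -> 10. No state change.

yes yes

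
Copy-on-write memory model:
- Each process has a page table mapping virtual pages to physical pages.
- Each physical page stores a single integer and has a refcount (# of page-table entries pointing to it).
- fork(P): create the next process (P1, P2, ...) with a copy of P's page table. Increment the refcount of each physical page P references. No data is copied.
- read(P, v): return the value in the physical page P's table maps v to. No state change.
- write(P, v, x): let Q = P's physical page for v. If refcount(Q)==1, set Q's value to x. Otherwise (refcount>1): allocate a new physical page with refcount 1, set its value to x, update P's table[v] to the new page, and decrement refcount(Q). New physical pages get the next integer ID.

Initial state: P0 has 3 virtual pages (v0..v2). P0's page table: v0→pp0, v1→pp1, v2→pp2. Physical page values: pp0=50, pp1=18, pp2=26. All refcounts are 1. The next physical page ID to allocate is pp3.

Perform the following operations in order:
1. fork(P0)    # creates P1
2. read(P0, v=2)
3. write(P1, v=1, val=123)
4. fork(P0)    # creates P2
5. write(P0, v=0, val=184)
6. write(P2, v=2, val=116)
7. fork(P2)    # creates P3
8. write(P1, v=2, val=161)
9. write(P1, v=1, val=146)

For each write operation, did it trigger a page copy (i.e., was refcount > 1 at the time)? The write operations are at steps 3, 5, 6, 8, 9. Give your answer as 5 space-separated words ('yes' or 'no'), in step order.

Op 1: fork(P0) -> P1. 3 ppages; refcounts: pp0:2 pp1:2 pp2:2
Op 2: read(P0, v2) -> 26. No state change.
Op 3: write(P1, v1, 123). refcount(pp1)=2>1 -> COPY to pp3. 4 ppages; refcounts: pp0:2 pp1:1 pp2:2 pp3:1
Op 4: fork(P0) -> P2. 4 ppages; refcounts: pp0:3 pp1:2 pp2:3 pp3:1
Op 5: write(P0, v0, 184). refcount(pp0)=3>1 -> COPY to pp4. 5 ppages; refcounts: pp0:2 pp1:2 pp2:3 pp3:1 pp4:1
Op 6: write(P2, v2, 116). refcount(pp2)=3>1 -> COPY to pp5. 6 ppages; refcounts: pp0:2 pp1:2 pp2:2 pp3:1 pp4:1 pp5:1
Op 7: fork(P2) -> P3. 6 ppages; refcounts: pp0:3 pp1:3 pp2:2 pp3:1 pp4:1 pp5:2
Op 8: write(P1, v2, 161). refcount(pp2)=2>1 -> COPY to pp6. 7 ppages; refcounts: pp0:3 pp1:3 pp2:1 pp3:1 pp4:1 pp5:2 pp6:1
Op 9: write(P1, v1, 146). refcount(pp3)=1 -> write in place. 7 ppages; refcounts: pp0:3 pp1:3 pp2:1 pp3:1 pp4:1 pp5:2 pp6:1

yes yes yes yes no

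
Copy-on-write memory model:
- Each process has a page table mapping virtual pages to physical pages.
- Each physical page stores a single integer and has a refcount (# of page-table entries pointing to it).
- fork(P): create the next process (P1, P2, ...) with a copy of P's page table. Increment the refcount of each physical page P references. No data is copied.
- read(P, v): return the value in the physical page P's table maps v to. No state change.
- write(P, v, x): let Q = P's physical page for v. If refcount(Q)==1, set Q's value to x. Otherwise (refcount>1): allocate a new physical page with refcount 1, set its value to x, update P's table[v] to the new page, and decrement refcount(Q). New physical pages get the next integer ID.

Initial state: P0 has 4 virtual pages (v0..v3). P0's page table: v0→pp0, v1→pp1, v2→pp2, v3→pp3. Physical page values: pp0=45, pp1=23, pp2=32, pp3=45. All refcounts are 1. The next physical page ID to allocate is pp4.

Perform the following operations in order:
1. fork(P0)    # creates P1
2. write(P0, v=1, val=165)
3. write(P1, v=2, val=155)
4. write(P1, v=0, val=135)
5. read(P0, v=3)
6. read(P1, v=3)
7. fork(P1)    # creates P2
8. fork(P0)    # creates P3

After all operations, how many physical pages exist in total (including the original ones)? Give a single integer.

Answer: 7

Derivation:
Op 1: fork(P0) -> P1. 4 ppages; refcounts: pp0:2 pp1:2 pp2:2 pp3:2
Op 2: write(P0, v1, 165). refcount(pp1)=2>1 -> COPY to pp4. 5 ppages; refcounts: pp0:2 pp1:1 pp2:2 pp3:2 pp4:1
Op 3: write(P1, v2, 155). refcount(pp2)=2>1 -> COPY to pp5. 6 ppages; refcounts: pp0:2 pp1:1 pp2:1 pp3:2 pp4:1 pp5:1
Op 4: write(P1, v0, 135). refcount(pp0)=2>1 -> COPY to pp6. 7 ppages; refcounts: pp0:1 pp1:1 pp2:1 pp3:2 pp4:1 pp5:1 pp6:1
Op 5: read(P0, v3) -> 45. No state change.
Op 6: read(P1, v3) -> 45. No state change.
Op 7: fork(P1) -> P2. 7 ppages; refcounts: pp0:1 pp1:2 pp2:1 pp3:3 pp4:1 pp5:2 pp6:2
Op 8: fork(P0) -> P3. 7 ppages; refcounts: pp0:2 pp1:2 pp2:2 pp3:4 pp4:2 pp5:2 pp6:2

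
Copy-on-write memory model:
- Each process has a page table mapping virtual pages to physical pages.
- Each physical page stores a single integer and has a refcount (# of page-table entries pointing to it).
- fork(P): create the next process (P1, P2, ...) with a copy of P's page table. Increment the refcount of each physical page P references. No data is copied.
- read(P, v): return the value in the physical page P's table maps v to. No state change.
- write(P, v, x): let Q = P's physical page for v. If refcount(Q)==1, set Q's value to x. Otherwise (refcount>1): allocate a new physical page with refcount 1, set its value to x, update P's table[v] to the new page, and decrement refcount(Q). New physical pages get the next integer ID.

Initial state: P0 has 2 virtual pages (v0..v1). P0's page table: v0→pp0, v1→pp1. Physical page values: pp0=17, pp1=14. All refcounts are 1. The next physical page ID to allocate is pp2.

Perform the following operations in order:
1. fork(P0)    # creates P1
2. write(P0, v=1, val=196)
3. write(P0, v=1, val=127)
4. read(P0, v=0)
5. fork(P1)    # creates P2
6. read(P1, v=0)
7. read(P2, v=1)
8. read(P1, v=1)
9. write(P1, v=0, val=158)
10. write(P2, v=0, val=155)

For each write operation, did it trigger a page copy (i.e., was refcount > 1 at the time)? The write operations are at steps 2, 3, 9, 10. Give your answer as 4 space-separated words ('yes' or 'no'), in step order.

Op 1: fork(P0) -> P1. 2 ppages; refcounts: pp0:2 pp1:2
Op 2: write(P0, v1, 196). refcount(pp1)=2>1 -> COPY to pp2. 3 ppages; refcounts: pp0:2 pp1:1 pp2:1
Op 3: write(P0, v1, 127). refcount(pp2)=1 -> write in place. 3 ppages; refcounts: pp0:2 pp1:1 pp2:1
Op 4: read(P0, v0) -> 17. No state change.
Op 5: fork(P1) -> P2. 3 ppages; refcounts: pp0:3 pp1:2 pp2:1
Op 6: read(P1, v0) -> 17. No state change.
Op 7: read(P2, v1) -> 14. No state change.
Op 8: read(P1, v1) -> 14. No state change.
Op 9: write(P1, v0, 158). refcount(pp0)=3>1 -> COPY to pp3. 4 ppages; refcounts: pp0:2 pp1:2 pp2:1 pp3:1
Op 10: write(P2, v0, 155). refcount(pp0)=2>1 -> COPY to pp4. 5 ppages; refcounts: pp0:1 pp1:2 pp2:1 pp3:1 pp4:1

yes no yes yes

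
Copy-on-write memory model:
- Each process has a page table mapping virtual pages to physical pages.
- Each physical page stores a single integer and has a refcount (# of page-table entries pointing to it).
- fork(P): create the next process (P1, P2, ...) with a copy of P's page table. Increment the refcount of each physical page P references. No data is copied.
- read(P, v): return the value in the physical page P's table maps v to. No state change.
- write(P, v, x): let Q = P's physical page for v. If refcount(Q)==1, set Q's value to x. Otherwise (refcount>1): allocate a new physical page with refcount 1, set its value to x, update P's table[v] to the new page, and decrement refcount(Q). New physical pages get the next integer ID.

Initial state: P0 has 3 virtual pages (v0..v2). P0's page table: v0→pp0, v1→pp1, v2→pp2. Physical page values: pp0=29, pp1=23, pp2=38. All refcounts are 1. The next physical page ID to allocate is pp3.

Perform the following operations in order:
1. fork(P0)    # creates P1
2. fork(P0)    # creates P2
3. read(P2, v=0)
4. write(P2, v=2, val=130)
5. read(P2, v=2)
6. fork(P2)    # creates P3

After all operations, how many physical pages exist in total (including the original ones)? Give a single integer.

Op 1: fork(P0) -> P1. 3 ppages; refcounts: pp0:2 pp1:2 pp2:2
Op 2: fork(P0) -> P2. 3 ppages; refcounts: pp0:3 pp1:3 pp2:3
Op 3: read(P2, v0) -> 29. No state change.
Op 4: write(P2, v2, 130). refcount(pp2)=3>1 -> COPY to pp3. 4 ppages; refcounts: pp0:3 pp1:3 pp2:2 pp3:1
Op 5: read(P2, v2) -> 130. No state change.
Op 6: fork(P2) -> P3. 4 ppages; refcounts: pp0:4 pp1:4 pp2:2 pp3:2

Answer: 4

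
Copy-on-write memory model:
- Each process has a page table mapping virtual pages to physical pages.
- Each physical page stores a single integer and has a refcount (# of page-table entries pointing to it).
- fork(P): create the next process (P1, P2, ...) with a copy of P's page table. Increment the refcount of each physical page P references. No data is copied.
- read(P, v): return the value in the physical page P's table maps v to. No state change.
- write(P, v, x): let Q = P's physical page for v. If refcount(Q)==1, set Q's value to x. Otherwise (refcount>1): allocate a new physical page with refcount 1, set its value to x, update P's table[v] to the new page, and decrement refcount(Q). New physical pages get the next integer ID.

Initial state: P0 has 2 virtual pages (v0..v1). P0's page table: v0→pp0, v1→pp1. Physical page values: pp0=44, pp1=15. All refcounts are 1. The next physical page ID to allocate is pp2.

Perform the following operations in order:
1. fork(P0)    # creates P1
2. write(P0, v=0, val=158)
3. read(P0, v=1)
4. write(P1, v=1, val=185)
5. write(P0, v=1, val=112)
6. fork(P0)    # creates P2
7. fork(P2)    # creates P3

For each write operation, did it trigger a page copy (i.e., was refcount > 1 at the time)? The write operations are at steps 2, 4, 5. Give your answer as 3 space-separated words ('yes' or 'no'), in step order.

Op 1: fork(P0) -> P1. 2 ppages; refcounts: pp0:2 pp1:2
Op 2: write(P0, v0, 158). refcount(pp0)=2>1 -> COPY to pp2. 3 ppages; refcounts: pp0:1 pp1:2 pp2:1
Op 3: read(P0, v1) -> 15. No state change.
Op 4: write(P1, v1, 185). refcount(pp1)=2>1 -> COPY to pp3. 4 ppages; refcounts: pp0:1 pp1:1 pp2:1 pp3:1
Op 5: write(P0, v1, 112). refcount(pp1)=1 -> write in place. 4 ppages; refcounts: pp0:1 pp1:1 pp2:1 pp3:1
Op 6: fork(P0) -> P2. 4 ppages; refcounts: pp0:1 pp1:2 pp2:2 pp3:1
Op 7: fork(P2) -> P3. 4 ppages; refcounts: pp0:1 pp1:3 pp2:3 pp3:1

yes yes no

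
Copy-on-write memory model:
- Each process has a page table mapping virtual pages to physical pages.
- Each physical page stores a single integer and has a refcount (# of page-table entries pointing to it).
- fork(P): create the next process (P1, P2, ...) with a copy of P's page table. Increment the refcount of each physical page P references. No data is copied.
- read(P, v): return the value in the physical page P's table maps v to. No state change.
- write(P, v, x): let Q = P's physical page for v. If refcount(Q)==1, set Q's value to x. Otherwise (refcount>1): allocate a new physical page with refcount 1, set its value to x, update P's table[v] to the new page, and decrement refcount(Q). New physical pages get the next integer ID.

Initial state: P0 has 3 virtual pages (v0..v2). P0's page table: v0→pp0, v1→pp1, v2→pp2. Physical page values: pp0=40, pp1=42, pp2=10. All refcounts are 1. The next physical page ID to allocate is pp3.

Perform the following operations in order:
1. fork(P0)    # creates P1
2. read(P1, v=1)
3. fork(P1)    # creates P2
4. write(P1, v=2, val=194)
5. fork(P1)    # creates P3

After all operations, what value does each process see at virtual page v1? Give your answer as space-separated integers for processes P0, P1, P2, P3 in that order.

Op 1: fork(P0) -> P1. 3 ppages; refcounts: pp0:2 pp1:2 pp2:2
Op 2: read(P1, v1) -> 42. No state change.
Op 3: fork(P1) -> P2. 3 ppages; refcounts: pp0:3 pp1:3 pp2:3
Op 4: write(P1, v2, 194). refcount(pp2)=3>1 -> COPY to pp3. 4 ppages; refcounts: pp0:3 pp1:3 pp2:2 pp3:1
Op 5: fork(P1) -> P3. 4 ppages; refcounts: pp0:4 pp1:4 pp2:2 pp3:2
P0: v1 -> pp1 = 42
P1: v1 -> pp1 = 42
P2: v1 -> pp1 = 42
P3: v1 -> pp1 = 42

Answer: 42 42 42 42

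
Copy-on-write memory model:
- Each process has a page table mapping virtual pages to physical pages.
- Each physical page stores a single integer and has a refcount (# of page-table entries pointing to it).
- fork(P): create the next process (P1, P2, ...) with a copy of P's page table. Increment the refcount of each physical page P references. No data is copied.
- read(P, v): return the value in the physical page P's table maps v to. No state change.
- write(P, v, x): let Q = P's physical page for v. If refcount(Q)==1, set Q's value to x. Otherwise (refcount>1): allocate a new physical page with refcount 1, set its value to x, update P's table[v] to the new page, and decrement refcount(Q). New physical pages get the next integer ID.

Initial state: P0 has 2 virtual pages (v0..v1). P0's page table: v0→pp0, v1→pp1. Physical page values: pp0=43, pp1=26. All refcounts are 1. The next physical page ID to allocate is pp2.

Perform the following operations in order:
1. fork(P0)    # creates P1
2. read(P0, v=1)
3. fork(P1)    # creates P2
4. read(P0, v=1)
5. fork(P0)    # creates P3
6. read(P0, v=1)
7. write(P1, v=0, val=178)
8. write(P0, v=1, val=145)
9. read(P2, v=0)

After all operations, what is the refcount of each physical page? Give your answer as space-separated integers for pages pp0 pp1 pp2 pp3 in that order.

Answer: 3 3 1 1

Derivation:
Op 1: fork(P0) -> P1. 2 ppages; refcounts: pp0:2 pp1:2
Op 2: read(P0, v1) -> 26. No state change.
Op 3: fork(P1) -> P2. 2 ppages; refcounts: pp0:3 pp1:3
Op 4: read(P0, v1) -> 26. No state change.
Op 5: fork(P0) -> P3. 2 ppages; refcounts: pp0:4 pp1:4
Op 6: read(P0, v1) -> 26. No state change.
Op 7: write(P1, v0, 178). refcount(pp0)=4>1 -> COPY to pp2. 3 ppages; refcounts: pp0:3 pp1:4 pp2:1
Op 8: write(P0, v1, 145). refcount(pp1)=4>1 -> COPY to pp3. 4 ppages; refcounts: pp0:3 pp1:3 pp2:1 pp3:1
Op 9: read(P2, v0) -> 43. No state change.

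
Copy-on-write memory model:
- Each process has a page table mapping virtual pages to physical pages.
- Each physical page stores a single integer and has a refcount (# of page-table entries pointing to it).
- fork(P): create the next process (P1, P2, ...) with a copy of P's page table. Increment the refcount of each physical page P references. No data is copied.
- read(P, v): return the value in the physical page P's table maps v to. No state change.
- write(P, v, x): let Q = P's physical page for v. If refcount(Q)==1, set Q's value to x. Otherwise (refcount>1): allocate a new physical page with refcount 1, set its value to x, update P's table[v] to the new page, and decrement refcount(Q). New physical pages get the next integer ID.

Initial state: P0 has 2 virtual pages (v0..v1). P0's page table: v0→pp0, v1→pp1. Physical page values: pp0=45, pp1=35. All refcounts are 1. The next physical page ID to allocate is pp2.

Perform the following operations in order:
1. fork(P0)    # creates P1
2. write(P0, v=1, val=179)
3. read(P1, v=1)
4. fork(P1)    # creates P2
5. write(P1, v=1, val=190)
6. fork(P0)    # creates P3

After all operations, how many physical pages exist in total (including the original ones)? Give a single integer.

Answer: 4

Derivation:
Op 1: fork(P0) -> P1. 2 ppages; refcounts: pp0:2 pp1:2
Op 2: write(P0, v1, 179). refcount(pp1)=2>1 -> COPY to pp2. 3 ppages; refcounts: pp0:2 pp1:1 pp2:1
Op 3: read(P1, v1) -> 35. No state change.
Op 4: fork(P1) -> P2. 3 ppages; refcounts: pp0:3 pp1:2 pp2:1
Op 5: write(P1, v1, 190). refcount(pp1)=2>1 -> COPY to pp3. 4 ppages; refcounts: pp0:3 pp1:1 pp2:1 pp3:1
Op 6: fork(P0) -> P3. 4 ppages; refcounts: pp0:4 pp1:1 pp2:2 pp3:1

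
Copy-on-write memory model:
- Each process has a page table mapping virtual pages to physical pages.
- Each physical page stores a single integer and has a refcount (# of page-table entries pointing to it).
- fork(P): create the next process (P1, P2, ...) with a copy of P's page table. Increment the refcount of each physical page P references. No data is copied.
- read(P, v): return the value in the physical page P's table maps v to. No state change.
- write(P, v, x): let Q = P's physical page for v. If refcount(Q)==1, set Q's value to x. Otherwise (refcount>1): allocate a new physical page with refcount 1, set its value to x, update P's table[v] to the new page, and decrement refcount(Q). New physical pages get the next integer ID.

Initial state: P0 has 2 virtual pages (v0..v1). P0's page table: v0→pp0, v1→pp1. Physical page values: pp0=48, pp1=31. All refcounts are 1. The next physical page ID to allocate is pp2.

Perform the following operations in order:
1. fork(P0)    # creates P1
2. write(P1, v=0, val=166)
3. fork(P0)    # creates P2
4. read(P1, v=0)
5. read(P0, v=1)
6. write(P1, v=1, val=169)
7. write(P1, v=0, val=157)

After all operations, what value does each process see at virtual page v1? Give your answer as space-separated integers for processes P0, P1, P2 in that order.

Answer: 31 169 31

Derivation:
Op 1: fork(P0) -> P1. 2 ppages; refcounts: pp0:2 pp1:2
Op 2: write(P1, v0, 166). refcount(pp0)=2>1 -> COPY to pp2. 3 ppages; refcounts: pp0:1 pp1:2 pp2:1
Op 3: fork(P0) -> P2. 3 ppages; refcounts: pp0:2 pp1:3 pp2:1
Op 4: read(P1, v0) -> 166. No state change.
Op 5: read(P0, v1) -> 31. No state change.
Op 6: write(P1, v1, 169). refcount(pp1)=3>1 -> COPY to pp3. 4 ppages; refcounts: pp0:2 pp1:2 pp2:1 pp3:1
Op 7: write(P1, v0, 157). refcount(pp2)=1 -> write in place. 4 ppages; refcounts: pp0:2 pp1:2 pp2:1 pp3:1
P0: v1 -> pp1 = 31
P1: v1 -> pp3 = 169
P2: v1 -> pp1 = 31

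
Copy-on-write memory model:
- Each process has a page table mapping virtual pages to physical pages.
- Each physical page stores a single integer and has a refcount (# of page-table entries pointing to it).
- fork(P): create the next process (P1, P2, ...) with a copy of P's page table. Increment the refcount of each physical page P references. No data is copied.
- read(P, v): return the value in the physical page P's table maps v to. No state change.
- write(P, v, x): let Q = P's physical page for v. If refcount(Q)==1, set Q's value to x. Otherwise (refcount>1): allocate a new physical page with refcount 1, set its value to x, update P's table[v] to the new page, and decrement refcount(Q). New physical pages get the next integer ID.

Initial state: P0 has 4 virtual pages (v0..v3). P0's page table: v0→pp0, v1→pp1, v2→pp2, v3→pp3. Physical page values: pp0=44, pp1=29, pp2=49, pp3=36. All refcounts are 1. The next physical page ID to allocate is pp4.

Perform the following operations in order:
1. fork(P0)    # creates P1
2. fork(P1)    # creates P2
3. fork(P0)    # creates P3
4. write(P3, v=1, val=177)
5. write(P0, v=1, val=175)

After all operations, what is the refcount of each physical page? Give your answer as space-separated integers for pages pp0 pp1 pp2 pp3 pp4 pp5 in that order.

Op 1: fork(P0) -> P1. 4 ppages; refcounts: pp0:2 pp1:2 pp2:2 pp3:2
Op 2: fork(P1) -> P2. 4 ppages; refcounts: pp0:3 pp1:3 pp2:3 pp3:3
Op 3: fork(P0) -> P3. 4 ppages; refcounts: pp0:4 pp1:4 pp2:4 pp3:4
Op 4: write(P3, v1, 177). refcount(pp1)=4>1 -> COPY to pp4. 5 ppages; refcounts: pp0:4 pp1:3 pp2:4 pp3:4 pp4:1
Op 5: write(P0, v1, 175). refcount(pp1)=3>1 -> COPY to pp5. 6 ppages; refcounts: pp0:4 pp1:2 pp2:4 pp3:4 pp4:1 pp5:1

Answer: 4 2 4 4 1 1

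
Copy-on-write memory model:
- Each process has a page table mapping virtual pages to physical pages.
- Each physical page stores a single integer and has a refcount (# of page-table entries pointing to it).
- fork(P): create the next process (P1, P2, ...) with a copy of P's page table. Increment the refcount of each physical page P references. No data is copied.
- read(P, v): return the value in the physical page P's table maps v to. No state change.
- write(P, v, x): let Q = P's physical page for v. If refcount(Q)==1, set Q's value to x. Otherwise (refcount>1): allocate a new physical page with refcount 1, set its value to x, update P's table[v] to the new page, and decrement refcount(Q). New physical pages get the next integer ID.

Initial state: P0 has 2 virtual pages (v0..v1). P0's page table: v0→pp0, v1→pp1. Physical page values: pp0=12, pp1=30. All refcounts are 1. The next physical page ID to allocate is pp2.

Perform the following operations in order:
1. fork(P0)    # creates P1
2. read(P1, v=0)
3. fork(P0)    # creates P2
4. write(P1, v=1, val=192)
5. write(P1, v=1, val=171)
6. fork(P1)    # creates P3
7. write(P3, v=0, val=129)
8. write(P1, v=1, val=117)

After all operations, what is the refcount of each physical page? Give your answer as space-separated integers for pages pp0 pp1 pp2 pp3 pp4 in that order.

Answer: 3 2 1 1 1

Derivation:
Op 1: fork(P0) -> P1. 2 ppages; refcounts: pp0:2 pp1:2
Op 2: read(P1, v0) -> 12. No state change.
Op 3: fork(P0) -> P2. 2 ppages; refcounts: pp0:3 pp1:3
Op 4: write(P1, v1, 192). refcount(pp1)=3>1 -> COPY to pp2. 3 ppages; refcounts: pp0:3 pp1:2 pp2:1
Op 5: write(P1, v1, 171). refcount(pp2)=1 -> write in place. 3 ppages; refcounts: pp0:3 pp1:2 pp2:1
Op 6: fork(P1) -> P3. 3 ppages; refcounts: pp0:4 pp1:2 pp2:2
Op 7: write(P3, v0, 129). refcount(pp0)=4>1 -> COPY to pp3. 4 ppages; refcounts: pp0:3 pp1:2 pp2:2 pp3:1
Op 8: write(P1, v1, 117). refcount(pp2)=2>1 -> COPY to pp4. 5 ppages; refcounts: pp0:3 pp1:2 pp2:1 pp3:1 pp4:1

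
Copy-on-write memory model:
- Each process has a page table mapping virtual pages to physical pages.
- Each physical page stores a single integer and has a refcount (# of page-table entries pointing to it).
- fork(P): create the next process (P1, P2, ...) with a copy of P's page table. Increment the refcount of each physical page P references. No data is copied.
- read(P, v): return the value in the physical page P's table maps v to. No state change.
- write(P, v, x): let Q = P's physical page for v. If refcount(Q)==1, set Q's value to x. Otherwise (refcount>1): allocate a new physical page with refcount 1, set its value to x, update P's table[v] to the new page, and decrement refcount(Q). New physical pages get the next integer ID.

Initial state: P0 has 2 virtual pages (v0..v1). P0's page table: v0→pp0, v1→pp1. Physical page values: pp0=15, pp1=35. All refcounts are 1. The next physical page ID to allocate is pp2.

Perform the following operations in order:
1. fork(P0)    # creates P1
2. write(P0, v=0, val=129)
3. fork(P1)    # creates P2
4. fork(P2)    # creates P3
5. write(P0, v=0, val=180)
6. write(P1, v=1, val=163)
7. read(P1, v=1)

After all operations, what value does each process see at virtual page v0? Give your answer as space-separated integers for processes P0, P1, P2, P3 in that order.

Answer: 180 15 15 15

Derivation:
Op 1: fork(P0) -> P1. 2 ppages; refcounts: pp0:2 pp1:2
Op 2: write(P0, v0, 129). refcount(pp0)=2>1 -> COPY to pp2. 3 ppages; refcounts: pp0:1 pp1:2 pp2:1
Op 3: fork(P1) -> P2. 3 ppages; refcounts: pp0:2 pp1:3 pp2:1
Op 4: fork(P2) -> P3. 3 ppages; refcounts: pp0:3 pp1:4 pp2:1
Op 5: write(P0, v0, 180). refcount(pp2)=1 -> write in place. 3 ppages; refcounts: pp0:3 pp1:4 pp2:1
Op 6: write(P1, v1, 163). refcount(pp1)=4>1 -> COPY to pp3. 4 ppages; refcounts: pp0:3 pp1:3 pp2:1 pp3:1
Op 7: read(P1, v1) -> 163. No state change.
P0: v0 -> pp2 = 180
P1: v0 -> pp0 = 15
P2: v0 -> pp0 = 15
P3: v0 -> pp0 = 15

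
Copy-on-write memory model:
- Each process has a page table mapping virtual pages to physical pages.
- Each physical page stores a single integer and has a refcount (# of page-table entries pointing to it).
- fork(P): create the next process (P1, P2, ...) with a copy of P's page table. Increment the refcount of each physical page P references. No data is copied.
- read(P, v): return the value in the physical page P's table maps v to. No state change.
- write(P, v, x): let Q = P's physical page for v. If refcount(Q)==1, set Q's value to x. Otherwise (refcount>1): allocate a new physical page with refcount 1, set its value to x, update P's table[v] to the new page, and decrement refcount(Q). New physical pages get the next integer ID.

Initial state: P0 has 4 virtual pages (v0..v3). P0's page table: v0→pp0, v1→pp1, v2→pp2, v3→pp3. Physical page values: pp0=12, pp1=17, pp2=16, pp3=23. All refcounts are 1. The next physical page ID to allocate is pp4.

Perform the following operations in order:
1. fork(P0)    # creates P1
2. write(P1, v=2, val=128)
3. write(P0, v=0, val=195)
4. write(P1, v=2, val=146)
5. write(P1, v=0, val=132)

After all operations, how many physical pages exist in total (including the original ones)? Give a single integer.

Answer: 6

Derivation:
Op 1: fork(P0) -> P1. 4 ppages; refcounts: pp0:2 pp1:2 pp2:2 pp3:2
Op 2: write(P1, v2, 128). refcount(pp2)=2>1 -> COPY to pp4. 5 ppages; refcounts: pp0:2 pp1:2 pp2:1 pp3:2 pp4:1
Op 3: write(P0, v0, 195). refcount(pp0)=2>1 -> COPY to pp5. 6 ppages; refcounts: pp0:1 pp1:2 pp2:1 pp3:2 pp4:1 pp5:1
Op 4: write(P1, v2, 146). refcount(pp4)=1 -> write in place. 6 ppages; refcounts: pp0:1 pp1:2 pp2:1 pp3:2 pp4:1 pp5:1
Op 5: write(P1, v0, 132). refcount(pp0)=1 -> write in place. 6 ppages; refcounts: pp0:1 pp1:2 pp2:1 pp3:2 pp4:1 pp5:1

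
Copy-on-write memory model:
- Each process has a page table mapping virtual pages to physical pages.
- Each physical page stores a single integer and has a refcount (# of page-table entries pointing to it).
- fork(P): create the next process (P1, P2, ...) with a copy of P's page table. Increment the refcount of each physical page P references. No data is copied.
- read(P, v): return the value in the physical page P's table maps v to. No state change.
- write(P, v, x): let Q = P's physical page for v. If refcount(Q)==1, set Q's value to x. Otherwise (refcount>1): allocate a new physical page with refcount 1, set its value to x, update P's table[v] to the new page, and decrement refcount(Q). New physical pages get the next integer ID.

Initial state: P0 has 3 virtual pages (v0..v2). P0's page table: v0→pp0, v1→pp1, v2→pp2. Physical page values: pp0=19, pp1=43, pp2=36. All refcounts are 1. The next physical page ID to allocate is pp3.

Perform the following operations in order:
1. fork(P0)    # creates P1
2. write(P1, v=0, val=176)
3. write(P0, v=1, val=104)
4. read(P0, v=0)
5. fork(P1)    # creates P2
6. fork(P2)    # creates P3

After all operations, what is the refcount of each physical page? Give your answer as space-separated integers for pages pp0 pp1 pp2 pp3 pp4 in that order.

Answer: 1 3 4 3 1

Derivation:
Op 1: fork(P0) -> P1. 3 ppages; refcounts: pp0:2 pp1:2 pp2:2
Op 2: write(P1, v0, 176). refcount(pp0)=2>1 -> COPY to pp3. 4 ppages; refcounts: pp0:1 pp1:2 pp2:2 pp3:1
Op 3: write(P0, v1, 104). refcount(pp1)=2>1 -> COPY to pp4. 5 ppages; refcounts: pp0:1 pp1:1 pp2:2 pp3:1 pp4:1
Op 4: read(P0, v0) -> 19. No state change.
Op 5: fork(P1) -> P2. 5 ppages; refcounts: pp0:1 pp1:2 pp2:3 pp3:2 pp4:1
Op 6: fork(P2) -> P3. 5 ppages; refcounts: pp0:1 pp1:3 pp2:4 pp3:3 pp4:1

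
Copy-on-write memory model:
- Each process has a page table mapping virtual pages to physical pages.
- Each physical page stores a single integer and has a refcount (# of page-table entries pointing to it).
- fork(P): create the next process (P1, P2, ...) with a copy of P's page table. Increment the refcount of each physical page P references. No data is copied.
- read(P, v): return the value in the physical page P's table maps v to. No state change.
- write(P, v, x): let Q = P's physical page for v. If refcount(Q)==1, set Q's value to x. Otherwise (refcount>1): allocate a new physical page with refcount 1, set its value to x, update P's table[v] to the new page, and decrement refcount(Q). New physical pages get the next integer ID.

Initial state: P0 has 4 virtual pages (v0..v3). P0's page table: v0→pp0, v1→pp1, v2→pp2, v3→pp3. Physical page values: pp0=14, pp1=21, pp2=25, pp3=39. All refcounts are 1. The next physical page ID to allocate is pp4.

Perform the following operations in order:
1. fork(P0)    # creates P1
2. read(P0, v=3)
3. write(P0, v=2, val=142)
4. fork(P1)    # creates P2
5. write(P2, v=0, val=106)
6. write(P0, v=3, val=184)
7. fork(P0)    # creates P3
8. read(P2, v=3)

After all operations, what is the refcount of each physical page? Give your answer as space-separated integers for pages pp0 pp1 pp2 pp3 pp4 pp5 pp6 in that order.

Answer: 3 4 2 2 2 1 2

Derivation:
Op 1: fork(P0) -> P1. 4 ppages; refcounts: pp0:2 pp1:2 pp2:2 pp3:2
Op 2: read(P0, v3) -> 39. No state change.
Op 3: write(P0, v2, 142). refcount(pp2)=2>1 -> COPY to pp4. 5 ppages; refcounts: pp0:2 pp1:2 pp2:1 pp3:2 pp4:1
Op 4: fork(P1) -> P2. 5 ppages; refcounts: pp0:3 pp1:3 pp2:2 pp3:3 pp4:1
Op 5: write(P2, v0, 106). refcount(pp0)=3>1 -> COPY to pp5. 6 ppages; refcounts: pp0:2 pp1:3 pp2:2 pp3:3 pp4:1 pp5:1
Op 6: write(P0, v3, 184). refcount(pp3)=3>1 -> COPY to pp6. 7 ppages; refcounts: pp0:2 pp1:3 pp2:2 pp3:2 pp4:1 pp5:1 pp6:1
Op 7: fork(P0) -> P3. 7 ppages; refcounts: pp0:3 pp1:4 pp2:2 pp3:2 pp4:2 pp5:1 pp6:2
Op 8: read(P2, v3) -> 39. No state change.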